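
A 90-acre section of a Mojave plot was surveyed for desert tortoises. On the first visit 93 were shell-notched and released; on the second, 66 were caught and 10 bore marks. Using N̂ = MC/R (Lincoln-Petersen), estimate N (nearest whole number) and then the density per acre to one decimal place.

N̂ = 93·66/10 = 6138/10 ≈ 613.8 → 614
Density = N̂ / area = 614 / 90 ≈ 6.82 → 6.8 per acre

density ≈ 6.8 desert tortoises per acre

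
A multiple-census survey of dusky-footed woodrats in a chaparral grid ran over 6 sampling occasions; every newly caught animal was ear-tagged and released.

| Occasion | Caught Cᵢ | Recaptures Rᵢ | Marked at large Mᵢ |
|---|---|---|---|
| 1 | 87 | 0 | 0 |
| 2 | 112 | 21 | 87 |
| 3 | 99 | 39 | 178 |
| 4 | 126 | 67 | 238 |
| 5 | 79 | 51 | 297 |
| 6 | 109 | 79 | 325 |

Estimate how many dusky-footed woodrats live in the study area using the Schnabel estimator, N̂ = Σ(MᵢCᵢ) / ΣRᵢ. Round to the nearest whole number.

Σ MᵢCᵢ = 0·87 + 87·112 + 178·99 + 238·126 + 297·79 + 325·109 = 0 + 9744 + 17622 + 29988 + 23463 + 35425 = 116242
Σ Rᵢ = 0 + 21 + 39 + 67 + 51 + 79 = 257
N̂ = 116242 / 257 ≈ 452.3 → 452

N ≈ 452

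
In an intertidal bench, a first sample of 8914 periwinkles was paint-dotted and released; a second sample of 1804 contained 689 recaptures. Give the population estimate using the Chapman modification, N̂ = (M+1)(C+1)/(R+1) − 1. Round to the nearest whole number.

N ≈ 23,320

N̂ = (8914+1)(1804+1)/(689+1) − 1 = 8915·1805/690 − 1
= 16091575/690 − 1 ≈ 23321.1 − 1 ≈ 23320.1 → 23320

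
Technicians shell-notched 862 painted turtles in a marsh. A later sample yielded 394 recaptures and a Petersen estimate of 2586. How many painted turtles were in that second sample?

From N = M·C/R: C = N·R / M = 2586·394 / 862 = 1018884 / 862 = 1182.

C = 1182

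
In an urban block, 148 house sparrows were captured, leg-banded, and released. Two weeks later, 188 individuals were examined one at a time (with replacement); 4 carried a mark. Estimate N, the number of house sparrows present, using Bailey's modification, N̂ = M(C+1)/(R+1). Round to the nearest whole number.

N̂ = 148·(188+1)/(4+1) = 148·189/5 = 27972/5 ≈ 5594.4 → 5594

N ≈ 5594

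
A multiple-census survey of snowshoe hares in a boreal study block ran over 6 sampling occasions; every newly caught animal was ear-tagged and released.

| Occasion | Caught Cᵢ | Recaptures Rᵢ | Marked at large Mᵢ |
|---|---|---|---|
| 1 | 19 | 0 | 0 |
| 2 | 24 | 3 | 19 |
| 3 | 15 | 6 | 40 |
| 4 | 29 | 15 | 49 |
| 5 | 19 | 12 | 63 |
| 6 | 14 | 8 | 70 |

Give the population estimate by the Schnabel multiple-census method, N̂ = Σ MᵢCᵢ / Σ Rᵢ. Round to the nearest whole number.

N ≈ 106

Σ MᵢCᵢ = 0·19 + 19·24 + 40·15 + 49·29 + 63·19 + 70·14 = 0 + 456 + 600 + 1421 + 1197 + 980 = 4654
Σ Rᵢ = 0 + 3 + 6 + 15 + 12 + 8 = 44
N̂ = 4654 / 44 ≈ 105.8 → 106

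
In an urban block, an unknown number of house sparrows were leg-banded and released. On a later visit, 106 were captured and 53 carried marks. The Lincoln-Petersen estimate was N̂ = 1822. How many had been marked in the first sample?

From N = M·C/R: M = N·R / C = 1822·53 / 106 = 96566 / 106 = 911.

M = 911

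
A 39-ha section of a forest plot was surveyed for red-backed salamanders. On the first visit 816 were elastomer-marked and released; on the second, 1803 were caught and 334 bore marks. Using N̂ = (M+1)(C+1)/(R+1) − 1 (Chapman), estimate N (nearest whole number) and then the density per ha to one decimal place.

N̂ = 817·1804/335 − 1 = 1473868/335 − 1 ≈ 4398.6 → 4399
Density = N̂ / area = 4399 / 39 ≈ 112.79 → 112.8 per ha

density ≈ 112.8 red-backed salamanders per ha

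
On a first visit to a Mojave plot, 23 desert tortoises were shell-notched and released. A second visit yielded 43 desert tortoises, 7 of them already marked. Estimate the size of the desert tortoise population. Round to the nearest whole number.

N ≈ 141

If marked individuals mix randomly, R/C ≈ M/N, giving N ≈ M·C/R.
N = (23 × 43) / 7 = 989 / 7 ≈ 141.3 → 141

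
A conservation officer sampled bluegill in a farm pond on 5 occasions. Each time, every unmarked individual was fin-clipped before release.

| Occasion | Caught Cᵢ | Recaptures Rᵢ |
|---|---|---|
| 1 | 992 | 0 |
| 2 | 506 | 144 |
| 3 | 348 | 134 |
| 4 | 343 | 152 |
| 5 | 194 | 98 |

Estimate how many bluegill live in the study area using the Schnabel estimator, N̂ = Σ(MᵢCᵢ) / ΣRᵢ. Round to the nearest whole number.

N ≈ 3508

Marked at large before each occasion: Mᵢ = Σⱼ<ᵢ (Cⱼ − Rⱼ) → M1=0, M2=992, M3=1354, M4=1568, M5=1759
Σ MᵢCᵢ = 0·992 + 992·506 + 1354·348 + 1568·343 + 1759·194 = 0 + 501952 + 471192 + 537824 + 341246 = 1852214
Σ Rᵢ = 0 + 144 + 134 + 152 + 98 = 528
N̂ = 1852214 / 528 ≈ 3508.0 → 3508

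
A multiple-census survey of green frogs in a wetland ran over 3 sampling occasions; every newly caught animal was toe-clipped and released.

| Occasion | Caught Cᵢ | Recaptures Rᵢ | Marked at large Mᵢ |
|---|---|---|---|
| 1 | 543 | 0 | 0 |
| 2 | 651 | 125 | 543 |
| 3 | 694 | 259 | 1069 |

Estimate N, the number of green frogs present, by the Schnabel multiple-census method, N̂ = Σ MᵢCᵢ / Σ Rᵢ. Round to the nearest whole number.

Σ MᵢCᵢ = 0·543 + 543·651 + 1069·694 = 0 + 353493 + 741886 = 1095379
Σ Rᵢ = 0 + 125 + 259 = 384
N̂ = 1095379 / 384 ≈ 2852.5 → 2853

N ≈ 2853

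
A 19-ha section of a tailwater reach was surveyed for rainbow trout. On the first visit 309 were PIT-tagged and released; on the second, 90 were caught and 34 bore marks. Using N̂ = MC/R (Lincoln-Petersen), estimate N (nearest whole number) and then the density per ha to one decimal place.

N̂ = 309·90/34 = 27810/34 ≈ 817.9 → 818
Density = N̂ / area = 818 / 19 ≈ 43.05 → 43.1 per ha

density ≈ 43.1 rainbow trout per ha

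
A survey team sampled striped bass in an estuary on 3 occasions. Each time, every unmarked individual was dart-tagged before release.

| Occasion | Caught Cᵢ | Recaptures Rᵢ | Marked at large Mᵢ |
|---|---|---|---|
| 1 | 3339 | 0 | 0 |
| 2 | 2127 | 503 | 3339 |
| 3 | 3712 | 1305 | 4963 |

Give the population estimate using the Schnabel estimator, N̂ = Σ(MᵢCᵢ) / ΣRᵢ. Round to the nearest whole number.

Σ MᵢCᵢ = 0·3339 + 3339·2127 + 4963·3712 = 0 + 7102053 + 18422656 = 25524709
Σ Rᵢ = 0 + 503 + 1305 = 1808
N̂ = 25524709 / 1808 ≈ 14117.6 → 14118

N ≈ 14,118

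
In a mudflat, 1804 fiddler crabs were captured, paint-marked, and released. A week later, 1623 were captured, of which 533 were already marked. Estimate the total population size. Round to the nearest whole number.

N ≈ 5493

If marked individuals mix randomly, R/C ≈ M/N, giving N ≈ M·C/R.
N = (1804 × 1623) / 533 = 2927892 / 533 ≈ 5493.2 → 5493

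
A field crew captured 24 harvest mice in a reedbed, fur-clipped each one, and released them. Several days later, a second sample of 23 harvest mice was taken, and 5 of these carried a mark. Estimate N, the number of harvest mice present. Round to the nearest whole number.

N ≈ 110

If marked individuals mix randomly, R/C ≈ M/N, giving N ≈ M·C/R.
N = (24 × 23) / 5 = 552 / 5 ≈ 110.4 → 110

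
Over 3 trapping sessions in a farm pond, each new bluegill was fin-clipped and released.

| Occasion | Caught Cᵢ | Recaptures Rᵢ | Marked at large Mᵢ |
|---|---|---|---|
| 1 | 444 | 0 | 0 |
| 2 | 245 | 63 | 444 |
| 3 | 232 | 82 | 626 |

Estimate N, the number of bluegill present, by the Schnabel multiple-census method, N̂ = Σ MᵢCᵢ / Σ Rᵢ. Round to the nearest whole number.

N ≈ 1752

Σ MᵢCᵢ = 0·444 + 444·245 + 626·232 = 0 + 108780 + 145232 = 254012
Σ Rᵢ = 0 + 63 + 82 = 145
N̂ = 254012 / 145 ≈ 1751.8 → 1752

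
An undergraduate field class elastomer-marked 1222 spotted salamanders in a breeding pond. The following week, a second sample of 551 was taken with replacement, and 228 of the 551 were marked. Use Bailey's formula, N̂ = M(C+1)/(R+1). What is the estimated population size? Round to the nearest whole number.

N̂ = 1222·(551+1)/(228+1) = 1222·552/229 = 674544/229 ≈ 2945.6 → 2946

N ≈ 2946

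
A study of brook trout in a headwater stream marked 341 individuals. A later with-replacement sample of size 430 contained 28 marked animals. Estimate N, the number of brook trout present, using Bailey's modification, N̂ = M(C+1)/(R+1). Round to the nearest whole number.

N̂ = 341·(430+1)/(28+1) = 341·431/29 = 146971/29 ≈ 5068.0 → 5068

N ≈ 5068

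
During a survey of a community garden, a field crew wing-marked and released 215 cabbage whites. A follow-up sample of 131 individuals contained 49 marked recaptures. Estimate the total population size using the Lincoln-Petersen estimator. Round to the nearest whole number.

N = (215 × 131) / 49 = 28165 / 49 ≈ 574.8 → 575

N ≈ 575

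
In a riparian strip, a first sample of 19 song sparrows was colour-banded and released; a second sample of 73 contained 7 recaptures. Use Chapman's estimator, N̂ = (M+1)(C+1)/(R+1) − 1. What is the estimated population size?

N̂ = (19+1)(73+1)/(7+1) − 1 = 20·74/8 − 1
= 1480/8 − 1 = 185 − 1 = 184

N = 184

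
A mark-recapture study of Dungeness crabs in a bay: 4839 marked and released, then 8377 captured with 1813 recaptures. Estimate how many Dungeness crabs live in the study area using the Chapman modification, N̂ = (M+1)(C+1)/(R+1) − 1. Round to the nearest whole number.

N ≈ 22,353

N̂ = (4839+1)(8377+1)/(1813+1) − 1 = 4840·8378/1814 − 1
= 40549520/1814 − 1 ≈ 22353.6 − 1 ≈ 22352.6 → 22353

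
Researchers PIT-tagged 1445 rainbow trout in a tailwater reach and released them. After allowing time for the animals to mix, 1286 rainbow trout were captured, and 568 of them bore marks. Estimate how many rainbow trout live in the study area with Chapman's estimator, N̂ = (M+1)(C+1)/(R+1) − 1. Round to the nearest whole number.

N̂ = (1445+1)(1286+1)/(568+1) − 1 = 1446·1287/569 − 1
= 1861002/569 − 1 ≈ 3270.7 − 1 ≈ 3269.7 → 3270

N ≈ 3270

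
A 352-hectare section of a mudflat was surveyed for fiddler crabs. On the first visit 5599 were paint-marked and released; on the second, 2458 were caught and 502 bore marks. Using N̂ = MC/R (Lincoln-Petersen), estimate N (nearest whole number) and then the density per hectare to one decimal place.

N̂ = 5599·2458/502 = 13762342/502 ≈ 27415.0 → 27415
Density = N̂ / area = 27415 / 352 ≈ 77.88 → 77.9 per hectare

density ≈ 77.9 fiddler crabs per hectare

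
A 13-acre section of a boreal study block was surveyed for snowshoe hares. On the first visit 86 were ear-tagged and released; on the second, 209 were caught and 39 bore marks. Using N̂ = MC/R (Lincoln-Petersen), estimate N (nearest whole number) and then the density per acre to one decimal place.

density ≈ 35.5 snowshoe hares per acre

N̂ = 86·209/39 = 17974/39 ≈ 460.9 → 461
Density = N̂ / area = 461 / 13 ≈ 35.46 → 35.5 per acre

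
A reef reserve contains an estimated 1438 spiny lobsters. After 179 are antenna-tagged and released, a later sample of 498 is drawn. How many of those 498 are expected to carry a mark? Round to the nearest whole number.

expected recaptures ≈ 62

The marked fraction of the population is 179/1438, so in a sample of 498 expect C·(M/N) marked.
E[R] = 179 × 498 / 1438 = 89142 / 1438 ≈ 62.0 → 62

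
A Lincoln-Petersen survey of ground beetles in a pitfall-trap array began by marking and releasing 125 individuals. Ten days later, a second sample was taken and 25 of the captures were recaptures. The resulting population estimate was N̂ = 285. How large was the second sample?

From N = M·C/R: C = N·R / M = 285·25 / 125 = 7125 / 125 = 57.

C = 57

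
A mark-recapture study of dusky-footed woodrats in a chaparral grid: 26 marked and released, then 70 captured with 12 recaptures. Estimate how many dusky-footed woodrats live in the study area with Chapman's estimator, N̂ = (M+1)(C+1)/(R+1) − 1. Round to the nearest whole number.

N̂ = (26+1)(70+1)/(12+1) − 1 = 27·71/13 − 1
= 1917/13 − 1 ≈ 147.46 − 1 ≈ 146.46 → 146

N ≈ 146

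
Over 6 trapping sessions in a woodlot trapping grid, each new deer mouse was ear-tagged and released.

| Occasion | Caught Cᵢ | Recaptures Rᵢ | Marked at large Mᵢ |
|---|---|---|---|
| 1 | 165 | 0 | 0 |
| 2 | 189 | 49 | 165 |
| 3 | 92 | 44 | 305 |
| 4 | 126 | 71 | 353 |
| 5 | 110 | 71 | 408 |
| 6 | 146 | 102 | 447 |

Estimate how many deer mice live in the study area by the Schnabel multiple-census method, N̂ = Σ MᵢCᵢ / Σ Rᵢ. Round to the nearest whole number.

Σ MᵢCᵢ = 0·165 + 165·189 + 305·92 + 353·126 + 408·110 + 447·146 = 0 + 31185 + 28060 + 44478 + 44880 + 65262 = 213865
Σ Rᵢ = 0 + 49 + 44 + 71 + 71 + 102 = 337
N̂ = 213865 / 337 ≈ 634.6 → 635

N ≈ 635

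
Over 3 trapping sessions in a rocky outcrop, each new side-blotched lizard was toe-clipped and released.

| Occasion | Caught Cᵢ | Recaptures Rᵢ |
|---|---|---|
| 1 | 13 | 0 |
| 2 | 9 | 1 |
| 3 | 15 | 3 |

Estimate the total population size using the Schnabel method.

Marked at large before each occasion: Mᵢ = Σⱼ<ᵢ (Cⱼ − Rⱼ) → M1=0, M2=13, M3=21
Σ MᵢCᵢ = 0·13 + 13·9 + 21·15 = 0 + 117 + 315 = 432
Σ Rᵢ = 0 + 1 + 3 = 4
N̂ = 432 / 4 = 108

N = 108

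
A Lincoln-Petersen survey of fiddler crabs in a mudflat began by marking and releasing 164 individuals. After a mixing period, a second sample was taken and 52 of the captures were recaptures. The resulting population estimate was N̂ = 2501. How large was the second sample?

From N = M·C/R: C = N·R / M = 2501·52 / 164 = 130052 / 164 = 793.

C = 793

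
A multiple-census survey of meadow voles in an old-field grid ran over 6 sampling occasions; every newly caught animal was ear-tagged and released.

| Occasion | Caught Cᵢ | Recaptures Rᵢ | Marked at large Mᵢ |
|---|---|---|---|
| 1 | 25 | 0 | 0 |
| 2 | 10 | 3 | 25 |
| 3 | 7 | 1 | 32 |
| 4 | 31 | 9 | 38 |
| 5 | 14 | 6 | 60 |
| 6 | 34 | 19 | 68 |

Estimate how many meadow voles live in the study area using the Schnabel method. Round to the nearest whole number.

Σ MᵢCᵢ = 0·25 + 25·10 + 32·7 + 38·31 + 60·14 + 68·34 = 0 + 250 + 224 + 1178 + 840 + 2312 = 4804
Σ Rᵢ = 0 + 3 + 1 + 9 + 6 + 19 = 38
N̂ = 4804 / 38 ≈ 126.4 → 126

N ≈ 126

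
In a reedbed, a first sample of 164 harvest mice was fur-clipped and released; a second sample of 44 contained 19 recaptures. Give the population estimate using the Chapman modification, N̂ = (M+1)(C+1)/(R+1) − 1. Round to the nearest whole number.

N̂ = (164+1)(44+1)/(19+1) − 1 = 165·45/20 − 1
= 7425/20 − 1 ≈ 371.2 − 1 ≈ 370.2 → 370

N ≈ 370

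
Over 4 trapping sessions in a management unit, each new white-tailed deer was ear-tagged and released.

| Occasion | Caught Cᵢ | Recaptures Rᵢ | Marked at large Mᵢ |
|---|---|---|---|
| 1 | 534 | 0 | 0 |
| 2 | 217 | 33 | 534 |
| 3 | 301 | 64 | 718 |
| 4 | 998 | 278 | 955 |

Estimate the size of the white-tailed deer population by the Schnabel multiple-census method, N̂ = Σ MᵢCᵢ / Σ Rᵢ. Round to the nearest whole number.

N ≈ 3427

Σ MᵢCᵢ = 0·534 + 534·217 + 718·301 + 955·998 = 0 + 115878 + 216118 + 953090 = 1285086
Σ Rᵢ = 0 + 33 + 64 + 278 = 375
N̂ = 1285086 / 375 ≈ 3426.9 → 3427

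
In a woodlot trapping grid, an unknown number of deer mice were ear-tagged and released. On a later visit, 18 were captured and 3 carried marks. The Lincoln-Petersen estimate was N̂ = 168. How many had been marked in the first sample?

From N = M·C/R: M = N·R / C = 168·3 / 18 = 504 / 18 = 28.

M = 28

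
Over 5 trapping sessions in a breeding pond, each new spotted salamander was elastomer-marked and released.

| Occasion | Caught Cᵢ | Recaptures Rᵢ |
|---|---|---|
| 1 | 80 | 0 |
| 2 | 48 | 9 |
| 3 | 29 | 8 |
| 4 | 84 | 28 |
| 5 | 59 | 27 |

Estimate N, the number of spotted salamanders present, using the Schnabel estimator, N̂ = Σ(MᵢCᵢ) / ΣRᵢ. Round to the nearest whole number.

Marked at large before each occasion: Mᵢ = Σⱼ<ᵢ (Cⱼ − Rⱼ) → M1=0, M2=80, M3=119, M4=140, M5=196
Σ MᵢCᵢ = 0·80 + 80·48 + 119·29 + 140·84 + 196·59 = 0 + 3840 + 3451 + 11760 + 11564 = 30615
Σ Rᵢ = 0 + 9 + 8 + 28 + 27 = 72
N̂ = 30615 / 72 ≈ 425.2 → 425

N ≈ 425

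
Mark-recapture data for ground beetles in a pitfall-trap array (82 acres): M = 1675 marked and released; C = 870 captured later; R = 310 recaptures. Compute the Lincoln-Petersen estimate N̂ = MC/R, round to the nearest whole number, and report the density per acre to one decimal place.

density ≈ 57.3 ground beetles per acre

N̂ = 1675·870/310 = 1457250/310 ≈ 4700.8 → 4701
Density = N̂ / area = 4701 / 82 ≈ 57.33 → 57.3 per acre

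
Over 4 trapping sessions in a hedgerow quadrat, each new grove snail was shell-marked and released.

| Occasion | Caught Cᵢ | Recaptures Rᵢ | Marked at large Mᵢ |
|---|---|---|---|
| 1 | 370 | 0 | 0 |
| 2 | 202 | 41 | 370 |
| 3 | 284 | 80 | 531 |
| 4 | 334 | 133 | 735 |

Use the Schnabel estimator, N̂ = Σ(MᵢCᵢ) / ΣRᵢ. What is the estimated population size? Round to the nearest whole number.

Σ MᵢCᵢ = 0·370 + 370·202 + 531·284 + 735·334 = 0 + 74740 + 150804 + 245490 = 471034
Σ Rᵢ = 0 + 41 + 80 + 133 = 254
N̂ = 471034 / 254 ≈ 1854.46 → 1854

N ≈ 1854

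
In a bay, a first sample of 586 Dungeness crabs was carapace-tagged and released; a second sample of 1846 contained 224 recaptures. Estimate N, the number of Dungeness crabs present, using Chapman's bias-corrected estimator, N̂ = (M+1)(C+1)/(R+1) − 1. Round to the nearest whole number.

N̂ = (586+1)(1846+1)/(224+1) − 1 = 587·1847/225 − 1
= 1084189/225 − 1 ≈ 4818.6 − 1 ≈ 4817.6 → 4818

N ≈ 4818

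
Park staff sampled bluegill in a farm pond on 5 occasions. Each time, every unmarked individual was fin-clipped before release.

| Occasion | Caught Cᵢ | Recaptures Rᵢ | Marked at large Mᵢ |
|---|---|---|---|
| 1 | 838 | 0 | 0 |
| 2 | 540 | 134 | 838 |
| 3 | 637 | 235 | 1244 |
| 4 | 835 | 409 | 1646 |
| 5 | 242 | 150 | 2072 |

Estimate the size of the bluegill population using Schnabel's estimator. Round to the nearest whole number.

N ≈ 3363

Σ MᵢCᵢ = 0·838 + 838·540 + 1244·637 + 1646·835 + 2072·242 = 0 + 452520 + 792428 + 1374410 + 501424 = 3120782
Σ Rᵢ = 0 + 134 + 235 + 409 + 150 = 928
N̂ = 3120782 / 928 ≈ 3362.9 → 3363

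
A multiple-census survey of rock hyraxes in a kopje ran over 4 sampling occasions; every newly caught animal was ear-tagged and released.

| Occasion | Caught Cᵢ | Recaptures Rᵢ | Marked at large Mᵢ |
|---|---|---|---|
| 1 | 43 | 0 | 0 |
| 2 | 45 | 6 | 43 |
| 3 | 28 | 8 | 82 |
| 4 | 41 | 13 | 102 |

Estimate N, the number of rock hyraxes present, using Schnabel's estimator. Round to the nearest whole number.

Σ MᵢCᵢ = 0·43 + 43·45 + 82·28 + 102·41 = 0 + 1935 + 2296 + 4182 = 8413
Σ Rᵢ = 0 + 6 + 8 + 13 = 27
N̂ = 8413 / 27 ≈ 311.6 → 312

N ≈ 312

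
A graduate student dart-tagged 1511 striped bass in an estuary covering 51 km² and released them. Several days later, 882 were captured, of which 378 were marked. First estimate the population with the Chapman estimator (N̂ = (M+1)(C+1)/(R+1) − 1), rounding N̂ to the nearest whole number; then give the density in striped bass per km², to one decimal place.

density ≈ 69.1 striped bass per km²

N̂ = 1512·883/379 − 1 = 1335096/379 − 1 ≈ 3521.7 → 3522
Density = N̂ / area = 3522 / 51 ≈ 69.06 → 69.1 per km²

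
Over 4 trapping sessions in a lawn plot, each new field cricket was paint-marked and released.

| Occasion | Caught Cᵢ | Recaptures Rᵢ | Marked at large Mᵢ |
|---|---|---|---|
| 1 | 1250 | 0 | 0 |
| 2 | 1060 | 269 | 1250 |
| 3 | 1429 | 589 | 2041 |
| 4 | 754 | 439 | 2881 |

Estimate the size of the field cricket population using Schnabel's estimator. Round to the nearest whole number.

N ≈ 4945

Σ MᵢCᵢ = 0·1250 + 1250·1060 + 2041·1429 + 2881·754 = 0 + 1325000 + 2916589 + 2172274 = 6413863
Σ Rᵢ = 0 + 269 + 589 + 439 = 1297
N̂ = 6413863 / 1297 ≈ 4945.2 → 4945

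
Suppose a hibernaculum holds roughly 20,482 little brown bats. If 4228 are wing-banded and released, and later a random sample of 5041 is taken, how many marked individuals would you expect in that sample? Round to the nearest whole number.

expected recaptures ≈ 1041

Expected recaptures E[R] = M·C / N.
E[R] = 4228 × 5041 / 20482 = 21313348 / 20482 ≈ 1040.6 → 1041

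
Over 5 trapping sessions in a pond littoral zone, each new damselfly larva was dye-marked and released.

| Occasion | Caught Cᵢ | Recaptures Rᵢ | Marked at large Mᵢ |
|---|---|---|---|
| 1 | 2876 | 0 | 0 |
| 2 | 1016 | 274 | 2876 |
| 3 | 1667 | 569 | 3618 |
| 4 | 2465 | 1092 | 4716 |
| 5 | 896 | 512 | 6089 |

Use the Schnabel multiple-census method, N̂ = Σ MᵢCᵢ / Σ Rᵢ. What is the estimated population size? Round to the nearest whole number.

Σ MᵢCᵢ = 0·2876 + 2876·1016 + 3618·1667 + 4716·2465 + 6089·896 = 0 + 2922016 + 6031206 + 11624940 + 5455744 = 26033906
Σ Rᵢ = 0 + 274 + 569 + 1092 + 512 = 2447
N̂ = 26033906 / 2447 ≈ 10639.1 → 10639

N ≈ 10,639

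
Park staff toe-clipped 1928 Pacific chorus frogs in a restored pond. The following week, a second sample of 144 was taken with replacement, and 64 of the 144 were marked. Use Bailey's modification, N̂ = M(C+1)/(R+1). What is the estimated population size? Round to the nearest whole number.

N ≈ 4301

N̂ = 1928·(144+1)/(64+1) = 1928·145/65 = 279560/65 ≈ 4300.9 → 4301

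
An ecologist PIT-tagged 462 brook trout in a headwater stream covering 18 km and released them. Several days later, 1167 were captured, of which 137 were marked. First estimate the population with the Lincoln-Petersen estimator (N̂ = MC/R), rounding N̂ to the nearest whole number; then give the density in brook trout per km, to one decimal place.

density ≈ 218.6 brook trout per km

N̂ = 462·1167/137 = 539154/137 ≈ 3935.4 → 3935
Density = N̂ / area = 3935 / 18 ≈ 218.61 → 218.6 per km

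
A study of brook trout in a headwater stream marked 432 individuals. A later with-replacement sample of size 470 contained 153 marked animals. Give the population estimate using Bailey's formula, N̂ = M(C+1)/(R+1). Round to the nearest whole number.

N ≈ 1321

N̂ = 432·(470+1)/(153+1) = 432·471/154 = 203472/154 ≈ 1321.2 → 1321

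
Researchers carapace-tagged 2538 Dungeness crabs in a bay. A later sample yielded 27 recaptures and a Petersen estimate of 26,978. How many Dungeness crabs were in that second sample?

From N = M·C/R: C = N·R / M = 26978·27 / 2538 = 728406 / 2538 = 287.

C = 287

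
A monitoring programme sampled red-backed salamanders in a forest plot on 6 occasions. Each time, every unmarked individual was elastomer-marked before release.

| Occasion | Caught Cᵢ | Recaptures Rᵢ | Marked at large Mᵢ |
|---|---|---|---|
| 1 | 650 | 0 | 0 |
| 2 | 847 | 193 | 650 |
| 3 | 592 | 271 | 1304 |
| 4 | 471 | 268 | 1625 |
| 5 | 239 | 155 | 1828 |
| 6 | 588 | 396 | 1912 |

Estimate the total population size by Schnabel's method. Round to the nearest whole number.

N ≈ 2844

Σ MᵢCᵢ = 0·650 + 650·847 + 1304·592 + 1625·471 + 1828·239 + 1912·588 = 0 + 550550 + 771968 + 765375 + 436892 + 1124256 = 3649041
Σ Rᵢ = 0 + 193 + 271 + 268 + 155 + 396 = 1283
N̂ = 3649041 / 1283 ≈ 2844.1 → 2844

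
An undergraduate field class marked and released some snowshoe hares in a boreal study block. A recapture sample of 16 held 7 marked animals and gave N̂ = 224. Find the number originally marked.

M = 98

From N = M·C/R: M = N·R / C = 224·7 / 16 = 1568 / 16 = 98.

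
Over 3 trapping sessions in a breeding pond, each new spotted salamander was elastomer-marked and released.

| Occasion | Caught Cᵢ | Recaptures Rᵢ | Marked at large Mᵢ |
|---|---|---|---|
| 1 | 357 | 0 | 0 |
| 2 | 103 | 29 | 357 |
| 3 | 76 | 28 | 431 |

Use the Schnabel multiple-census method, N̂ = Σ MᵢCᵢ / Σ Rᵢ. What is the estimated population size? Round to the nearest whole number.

Σ MᵢCᵢ = 0·357 + 357·103 + 431·76 = 0 + 36771 + 32756 = 69527
Σ Rᵢ = 0 + 29 + 28 = 57
N̂ = 69527 / 57 ≈ 1219.8 → 1220

N ≈ 1220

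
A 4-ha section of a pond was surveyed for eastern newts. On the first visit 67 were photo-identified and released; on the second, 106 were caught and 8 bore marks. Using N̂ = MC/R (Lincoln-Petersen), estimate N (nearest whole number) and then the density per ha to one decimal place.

density ≈ 222.0 eastern newts per ha

N̂ = 67·106/8 = 7102/8 ≈ 887.8 → 888
Density = N̂ / area = 888 / 4 = 222.0 per ha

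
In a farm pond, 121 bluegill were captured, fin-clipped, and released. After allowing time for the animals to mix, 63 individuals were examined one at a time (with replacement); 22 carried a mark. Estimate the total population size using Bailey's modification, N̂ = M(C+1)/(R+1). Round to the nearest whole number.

N̂ = 121·(63+1)/(22+1) = 121·64/23 = 7744/23 ≈ 336.7 → 337

N ≈ 337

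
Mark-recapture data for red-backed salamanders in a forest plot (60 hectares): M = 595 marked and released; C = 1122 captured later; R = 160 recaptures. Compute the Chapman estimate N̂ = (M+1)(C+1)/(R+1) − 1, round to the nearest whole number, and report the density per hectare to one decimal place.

N̂ = 596·1123/161 − 1 = 669308/161 − 1 ≈ 4156.2 → 4156
Density = N̂ / area = 4156 / 60 ≈ 69.27 → 69.3 per hectare

density ≈ 69.3 red-backed salamanders per hectare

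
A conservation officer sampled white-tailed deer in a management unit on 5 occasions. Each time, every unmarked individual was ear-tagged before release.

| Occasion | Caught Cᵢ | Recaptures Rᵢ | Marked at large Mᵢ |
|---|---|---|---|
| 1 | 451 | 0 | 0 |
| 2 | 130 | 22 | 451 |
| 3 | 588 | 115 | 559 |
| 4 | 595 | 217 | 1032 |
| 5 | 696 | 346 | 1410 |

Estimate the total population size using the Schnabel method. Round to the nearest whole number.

Σ MᵢCᵢ = 0·451 + 451·130 + 559·588 + 1032·595 + 1410·696 = 0 + 58630 + 328692 + 614040 + 981360 = 1982722
Σ Rᵢ = 0 + 22 + 115 + 217 + 346 = 700
N̂ = 1982722 / 700 ≈ 2832.46 → 2832

N ≈ 2832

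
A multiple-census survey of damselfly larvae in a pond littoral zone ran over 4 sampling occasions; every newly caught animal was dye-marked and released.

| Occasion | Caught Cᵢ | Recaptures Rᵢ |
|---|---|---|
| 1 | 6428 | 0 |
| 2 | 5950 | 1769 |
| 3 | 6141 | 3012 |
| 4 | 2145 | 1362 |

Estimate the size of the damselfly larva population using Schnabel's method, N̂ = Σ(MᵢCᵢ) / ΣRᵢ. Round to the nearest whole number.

N ≈ 21,629

Marked at large before each occasion: Mᵢ = Σⱼ<ᵢ (Cⱼ − Rⱼ) → M1=0, M2=6428, M3=10609, M4=13738
Σ MᵢCᵢ = 0·6428 + 6428·5950 + 10609·6141 + 13738·2145 = 0 + 38246600 + 65149869 + 29468010 = 132864479
Σ Rᵢ = 0 + 1769 + 3012 + 1362 = 6143
N̂ = 132864479 / 6143 ≈ 21628.6 → 21629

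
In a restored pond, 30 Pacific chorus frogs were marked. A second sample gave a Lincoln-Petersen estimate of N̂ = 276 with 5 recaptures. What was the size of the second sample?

C = 46

From N = M·C/R: C = N·R / M = 276·5 / 30 = 1380 / 30 = 46.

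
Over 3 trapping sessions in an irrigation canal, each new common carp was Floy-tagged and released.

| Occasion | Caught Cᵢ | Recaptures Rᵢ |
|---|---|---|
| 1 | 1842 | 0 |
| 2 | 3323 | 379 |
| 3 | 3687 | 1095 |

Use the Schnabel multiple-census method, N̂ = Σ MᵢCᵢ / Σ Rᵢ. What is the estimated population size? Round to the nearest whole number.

Marked at large before each occasion: Mᵢ = Σⱼ<ᵢ (Cⱼ − Rⱼ) → M1=0, M2=1842, M3=4786
Σ MᵢCᵢ = 0·1842 + 1842·3323 + 4786·3687 = 0 + 6120966 + 17645982 = 23766948
Σ Rᵢ = 0 + 379 + 1095 = 1474
N̂ = 23766948 / 1474 ≈ 16124.1 → 16124

N ≈ 16,124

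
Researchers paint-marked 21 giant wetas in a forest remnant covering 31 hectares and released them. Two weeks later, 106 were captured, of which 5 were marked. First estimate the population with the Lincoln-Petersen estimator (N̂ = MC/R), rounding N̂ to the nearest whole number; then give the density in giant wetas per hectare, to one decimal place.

density ≈ 14.4 giant wetas per hectare

N̂ = 21·106/5 = 2226/5 ≈ 445.2 → 445
Density = N̂ / area = 445 / 31 ≈ 14.35 → 14.4 per hectare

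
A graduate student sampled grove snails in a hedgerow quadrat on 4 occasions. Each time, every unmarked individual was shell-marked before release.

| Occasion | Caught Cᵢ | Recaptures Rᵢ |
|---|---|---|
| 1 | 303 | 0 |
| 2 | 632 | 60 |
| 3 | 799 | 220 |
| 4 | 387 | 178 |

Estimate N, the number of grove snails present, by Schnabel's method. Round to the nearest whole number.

Marked at large before each occasion: Mᵢ = Σⱼ<ᵢ (Cⱼ − Rⱼ) → M1=0, M2=303, M3=875, M4=1454
Σ MᵢCᵢ = 0·303 + 303·632 + 875·799 + 1454·387 = 0 + 191496 + 699125 + 562698 = 1453319
Σ Rᵢ = 0 + 60 + 220 + 178 = 458
N̂ = 1453319 / 458 ≈ 3173.2 → 3173

N ≈ 3173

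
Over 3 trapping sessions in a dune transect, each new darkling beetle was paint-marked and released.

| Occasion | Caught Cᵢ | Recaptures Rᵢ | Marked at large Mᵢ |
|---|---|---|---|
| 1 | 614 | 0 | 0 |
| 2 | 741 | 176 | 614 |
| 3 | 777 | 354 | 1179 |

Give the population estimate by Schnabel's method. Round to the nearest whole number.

Σ MᵢCᵢ = 0·614 + 614·741 + 1179·777 = 0 + 454974 + 916083 = 1371057
Σ Rᵢ = 0 + 176 + 354 = 530
N̂ = 1371057 / 530 ≈ 2586.9 → 2587

N ≈ 2587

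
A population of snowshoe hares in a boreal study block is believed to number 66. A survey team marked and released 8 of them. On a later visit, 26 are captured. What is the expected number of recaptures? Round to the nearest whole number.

The marked fraction of the population is 8/66, so in a sample of 26 expect C·(M/N) marked.
E[R] = 8 × 26 / 66 = 208 / 66 ≈ 3.2 → 3

expected recaptures ≈ 3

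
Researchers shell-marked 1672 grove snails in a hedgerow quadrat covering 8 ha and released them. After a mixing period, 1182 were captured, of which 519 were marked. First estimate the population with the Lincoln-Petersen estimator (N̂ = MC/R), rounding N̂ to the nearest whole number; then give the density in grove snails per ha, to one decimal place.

density ≈ 476.0 grove snails per ha

N̂ = 1672·1182/519 = 1976304/519 ≈ 3807.9 → 3808
Density = N̂ / area = 3808 / 8 = 476.0 per ha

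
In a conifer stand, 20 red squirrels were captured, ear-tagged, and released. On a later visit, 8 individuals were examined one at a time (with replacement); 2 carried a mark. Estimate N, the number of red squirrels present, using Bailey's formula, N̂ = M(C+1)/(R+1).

N̂ = 20·(8+1)/(2+1) = 20·9/3 = 180/3 = 60

N = 60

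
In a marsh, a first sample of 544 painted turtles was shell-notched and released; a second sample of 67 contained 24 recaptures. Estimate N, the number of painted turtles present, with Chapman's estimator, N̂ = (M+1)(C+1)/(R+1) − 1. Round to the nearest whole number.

N̂ = (544+1)(67+1)/(24+1) − 1 = 545·68/25 − 1
= 37060/25 − 1 ≈ 1482.4 − 1 ≈ 1481.4 → 1481

N ≈ 1481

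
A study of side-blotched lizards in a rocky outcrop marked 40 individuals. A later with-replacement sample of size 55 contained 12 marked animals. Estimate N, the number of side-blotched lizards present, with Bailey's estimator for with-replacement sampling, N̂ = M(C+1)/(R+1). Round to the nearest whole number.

N̂ = 40·(55+1)/(12+1) = 40·56/13 = 2240/13 ≈ 172.3 → 172

N ≈ 172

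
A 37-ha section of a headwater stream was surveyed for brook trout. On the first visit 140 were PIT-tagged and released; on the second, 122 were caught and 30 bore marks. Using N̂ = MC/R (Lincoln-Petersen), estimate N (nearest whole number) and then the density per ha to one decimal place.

density ≈ 15.4 brook trout per ha

N̂ = 140·122/30 = 17080/30 ≈ 569.3 → 569
Density = N̂ / area = 569 / 37 ≈ 15.38 → 15.4 per ha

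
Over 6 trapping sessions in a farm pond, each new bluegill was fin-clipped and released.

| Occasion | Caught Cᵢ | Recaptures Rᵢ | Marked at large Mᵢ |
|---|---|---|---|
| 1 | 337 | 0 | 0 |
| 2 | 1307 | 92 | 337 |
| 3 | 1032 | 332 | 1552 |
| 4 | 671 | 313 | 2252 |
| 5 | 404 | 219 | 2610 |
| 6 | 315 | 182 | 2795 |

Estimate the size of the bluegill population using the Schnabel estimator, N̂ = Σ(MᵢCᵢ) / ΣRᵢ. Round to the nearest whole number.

N ≈ 4823

Σ MᵢCᵢ = 0·337 + 337·1307 + 1552·1032 + 2252·671 + 2610·404 + 2795·315 = 0 + 440459 + 1601664 + 1511092 + 1054440 + 880425 = 5488080
Σ Rᵢ = 0 + 92 + 332 + 313 + 219 + 182 = 1138
N̂ = 5488080 / 1138 ≈ 4822.6 → 4823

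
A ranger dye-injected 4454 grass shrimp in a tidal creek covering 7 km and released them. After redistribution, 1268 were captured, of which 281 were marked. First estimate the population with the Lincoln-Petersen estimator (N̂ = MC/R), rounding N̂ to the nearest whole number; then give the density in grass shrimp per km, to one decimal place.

density ≈ 2871.1 grass shrimp per km

N̂ = 4454·1268/281 = 5647672/281 ≈ 20098.48 → 20098
Density = N̂ / area = 20098 / 7 ≈ 2871.14 → 2871.1 per km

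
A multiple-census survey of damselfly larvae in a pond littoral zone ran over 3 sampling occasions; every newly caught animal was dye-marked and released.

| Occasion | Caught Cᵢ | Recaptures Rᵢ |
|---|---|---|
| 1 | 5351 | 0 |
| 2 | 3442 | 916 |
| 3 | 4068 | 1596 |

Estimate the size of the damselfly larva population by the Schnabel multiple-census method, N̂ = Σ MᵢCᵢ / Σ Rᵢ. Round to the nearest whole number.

Marked at large before each occasion: Mᵢ = Σⱼ<ᵢ (Cⱼ − Rⱼ) → M1=0, M2=5351, M3=7877
Σ MᵢCᵢ = 0·5351 + 5351·3442 + 7877·4068 = 0 + 18418142 + 32043636 = 50461778
Σ Rᵢ = 0 + 916 + 1596 = 2512
N̂ = 50461778 / 2512 ≈ 20088.3 → 20088

N ≈ 20,088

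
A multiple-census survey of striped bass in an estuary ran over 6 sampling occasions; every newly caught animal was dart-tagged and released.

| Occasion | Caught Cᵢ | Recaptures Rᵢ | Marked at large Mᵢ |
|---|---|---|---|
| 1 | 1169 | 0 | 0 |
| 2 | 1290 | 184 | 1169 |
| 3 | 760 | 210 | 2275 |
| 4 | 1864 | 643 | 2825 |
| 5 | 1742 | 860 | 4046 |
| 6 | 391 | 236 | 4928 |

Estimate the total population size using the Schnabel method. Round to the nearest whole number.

Σ MᵢCᵢ = 0·1169 + 1169·1290 + 2275·760 + 2825·1864 + 4046·1742 + 4928·391 = 0 + 1508010 + 1729000 + 5265800 + 7048132 + 1926848 = 17477790
Σ Rᵢ = 0 + 184 + 210 + 643 + 860 + 236 = 2133
N̂ = 17477790 / 2133 ≈ 8194.0 → 8194

N ≈ 8194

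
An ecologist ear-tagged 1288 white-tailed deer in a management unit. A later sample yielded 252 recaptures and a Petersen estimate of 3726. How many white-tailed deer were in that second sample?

From N = M·C/R: C = N·R / M = 3726·252 / 1288 = 938952 / 1288 = 729.

C = 729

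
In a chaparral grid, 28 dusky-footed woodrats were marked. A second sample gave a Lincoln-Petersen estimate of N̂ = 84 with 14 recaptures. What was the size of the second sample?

C = 42

From N = M·C/R: C = N·R / M = 84·14 / 28 = 1176 / 28 = 42.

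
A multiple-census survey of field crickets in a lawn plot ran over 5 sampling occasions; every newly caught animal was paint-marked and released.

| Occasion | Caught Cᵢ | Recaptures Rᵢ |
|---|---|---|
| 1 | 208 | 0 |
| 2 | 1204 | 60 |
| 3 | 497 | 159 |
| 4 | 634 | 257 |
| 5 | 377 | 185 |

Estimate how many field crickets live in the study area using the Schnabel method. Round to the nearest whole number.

N ≈ 4195

Marked at large before each occasion: Mᵢ = Σⱼ<ᵢ (Cⱼ − Rⱼ) → M1=0, M2=208, M3=1352, M4=1690, M5=2067
Σ MᵢCᵢ = 0·208 + 208·1204 + 1352·497 + 1690·634 + 2067·377 = 0 + 250432 + 671944 + 1071460 + 779259 = 2773095
Σ Rᵢ = 0 + 60 + 159 + 257 + 185 = 661
N̂ = 2773095 / 661 ≈ 4195.3 → 4195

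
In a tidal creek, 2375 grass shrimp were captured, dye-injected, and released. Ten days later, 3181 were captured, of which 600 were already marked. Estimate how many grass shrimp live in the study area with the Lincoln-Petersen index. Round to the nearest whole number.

Lincoln-Petersen assumes M/N = R/C, so N = M·C / R.
N = (2375 × 3181) / 600 = 7554875 / 600 ≈ 12591.46 → 12591

N ≈ 12,591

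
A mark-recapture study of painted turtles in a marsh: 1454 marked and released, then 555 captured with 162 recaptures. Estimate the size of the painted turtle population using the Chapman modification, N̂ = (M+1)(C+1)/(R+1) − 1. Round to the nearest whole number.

N̂ = (1454+1)(555+1)/(162+1) − 1 = 1455·556/163 − 1
= 808980/163 − 1 ≈ 4963.1 − 1 ≈ 4962.1 → 4962

N ≈ 4962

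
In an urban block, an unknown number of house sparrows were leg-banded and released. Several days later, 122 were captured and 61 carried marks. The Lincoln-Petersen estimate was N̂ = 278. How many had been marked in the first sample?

M = 139

From N = M·C/R: M = N·R / C = 278·61 / 122 = 16958 / 122 = 139.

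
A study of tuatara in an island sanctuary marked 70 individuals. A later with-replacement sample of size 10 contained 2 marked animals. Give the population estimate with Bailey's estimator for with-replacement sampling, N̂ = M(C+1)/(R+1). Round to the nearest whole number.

N ≈ 257

N̂ = 70·(10+1)/(2+1) = 70·11/3 = 770/3 ≈ 256.7 → 257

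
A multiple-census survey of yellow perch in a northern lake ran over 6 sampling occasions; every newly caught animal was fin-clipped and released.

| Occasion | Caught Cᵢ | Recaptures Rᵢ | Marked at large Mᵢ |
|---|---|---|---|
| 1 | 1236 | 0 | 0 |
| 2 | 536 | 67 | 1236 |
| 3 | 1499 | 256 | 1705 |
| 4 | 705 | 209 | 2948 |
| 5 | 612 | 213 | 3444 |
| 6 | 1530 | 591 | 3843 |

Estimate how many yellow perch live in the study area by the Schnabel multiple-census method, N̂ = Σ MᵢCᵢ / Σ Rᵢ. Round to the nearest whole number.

Σ MᵢCᵢ = 0·1236 + 1236·536 + 1705·1499 + 2948·705 + 3444·612 + 3843·1530 = 0 + 662496 + 2555795 + 2078340 + 2107728 + 5879790 = 13284149
Σ Rᵢ = 0 + 67 + 256 + 209 + 213 + 591 = 1336
N̂ = 13284149 / 1336 ≈ 9943.2 → 9943

N ≈ 9943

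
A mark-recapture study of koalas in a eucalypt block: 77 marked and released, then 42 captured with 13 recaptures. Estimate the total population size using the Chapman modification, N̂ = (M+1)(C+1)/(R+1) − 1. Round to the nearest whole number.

N ≈ 239

N̂ = (77+1)(42+1)/(13+1) − 1 = 78·43/14 − 1
= 3354/14 − 1 ≈ 239.6 − 1 ≈ 238.6 → 239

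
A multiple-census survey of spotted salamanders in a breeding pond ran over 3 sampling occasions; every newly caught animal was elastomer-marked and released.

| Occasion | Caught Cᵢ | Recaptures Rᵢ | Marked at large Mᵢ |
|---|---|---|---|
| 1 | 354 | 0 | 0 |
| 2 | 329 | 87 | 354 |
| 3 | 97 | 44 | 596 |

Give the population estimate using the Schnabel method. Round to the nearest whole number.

Σ MᵢCᵢ = 0·354 + 354·329 + 596·97 = 0 + 116466 + 57812 = 174278
Σ Rᵢ = 0 + 87 + 44 = 131
N̂ = 174278 / 131 ≈ 1330.4 → 1330

N ≈ 1330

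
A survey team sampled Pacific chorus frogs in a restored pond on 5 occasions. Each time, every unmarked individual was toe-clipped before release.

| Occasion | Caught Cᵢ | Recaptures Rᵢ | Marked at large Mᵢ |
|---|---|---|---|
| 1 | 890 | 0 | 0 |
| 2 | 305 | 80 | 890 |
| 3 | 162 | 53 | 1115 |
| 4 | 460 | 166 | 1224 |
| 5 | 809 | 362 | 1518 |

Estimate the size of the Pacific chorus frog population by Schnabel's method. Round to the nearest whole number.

N ≈ 3394

Σ MᵢCᵢ = 0·890 + 890·305 + 1115·162 + 1224·460 + 1518·809 = 0 + 271450 + 180630 + 563040 + 1228062 = 2243182
Σ Rᵢ = 0 + 80 + 53 + 166 + 362 = 661
N̂ = 2243182 / 661 ≈ 3393.6 → 3394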